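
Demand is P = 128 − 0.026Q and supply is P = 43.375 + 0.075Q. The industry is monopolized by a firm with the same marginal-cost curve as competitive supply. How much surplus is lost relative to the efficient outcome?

Competitive equilibrium: 128 − 0.026Q = 43.375 + 0.075Q → Q* = 837.87129, P* = 106.21535.
Marginal revenue: MR = 128 − 0.052Q. Set MR = MC: 128 − 0.052Q = 43.375 + 0.075Q → Q_m = 666.33858.
Price P_m = 128 − 0.026·666.33858 = 110.6752; MC(Q_m) = 43.375 + 0.075·666.33858 = 93.35039.
Competitive Q* = 837.87129, so ΔQ = 171.53271; wedge = 110.6752 − 93.35039 = 17.32481.
Welfare loss = ½ × 171.53271 × 17.32481 = 1485.89.

1485.89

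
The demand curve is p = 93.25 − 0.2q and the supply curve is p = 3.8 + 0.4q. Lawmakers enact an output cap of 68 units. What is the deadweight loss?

1972.35

Competitive equilibrium: 93.25 − 0.2q = 3.8 + 0.4q → q* = 149.0833, p* = 63.4333.
At q = 68: demand price = 93.25 − 0.2·68 = 79.65; supply price = 3.8 + 0.4·68 = 31.
Δq = 149.0833 − 68 = 81.0833; wedge = 79.65 − 31 = 48.65.
Deadweight loss = ½ × 81.0833 × 48.65 = 1972.35.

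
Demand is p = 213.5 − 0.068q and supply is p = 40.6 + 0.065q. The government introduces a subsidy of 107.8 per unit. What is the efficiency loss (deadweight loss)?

Competitive equilibrium: 213.5 − 0.068q = 40.6 + 0.065q → q* = 1300, p* = 125.1.
The subsidy lowers effective supply by 107.8: p = 0.065q − 67.2.
New quantity: 213.5 − 0.068q = 0.065q − 67.2 → q' = 2110.5263.
Overproduction Δq = 2110.5263 − 1300 = 810.5263; wedge = subsidy = 107.8.
DWL = ½ × 810.5263 × 107.8 = 43687.37.

43687.37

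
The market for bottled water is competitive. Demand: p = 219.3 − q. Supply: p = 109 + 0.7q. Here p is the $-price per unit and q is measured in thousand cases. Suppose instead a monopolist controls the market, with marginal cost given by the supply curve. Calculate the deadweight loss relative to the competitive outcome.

$490.85 thousand

Competitive equilibrium: 219.3 − q = 109 + 0.7q → q* = 64.88235, p* = 154.41765.
Marginal revenue: MR = 219.3 − 2q. Set MR = MC: 219.3 − 2q = 109 + 0.7q → q_m = 40.85185.
Price p_m = 219.3 − 1·40.85185 = 178.44815; MC(q_m) = 109 + 0.7·40.85185 = 137.5963.
Competitive q* = 64.88235, so Δq = 24.0305; wedge = 178.44815 − 137.5963 = 40.85185.
DWL = ½ × 24.0305 × 40.85185 = $490.85 thousand.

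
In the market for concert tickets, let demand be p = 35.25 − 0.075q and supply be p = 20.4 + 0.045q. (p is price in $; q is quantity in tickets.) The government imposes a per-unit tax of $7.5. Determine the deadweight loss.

Competitive equilibrium: 35.25 − 0.075q = 20.4 + 0.045q → q* = 123.75, p* = 25.9688.
With the tax, the buyer price exceeds the seller price by 7.5: (35.25 − 0.075q) − (20.4 + 0.045q) = 7.5 → q' = 61.25.
Δq = 123.75 − 61.25 = 62.5; the wedge equals the tax, 7.5.
DWL = ½ × 62.5 × 7.5 = $234.375.

$234.375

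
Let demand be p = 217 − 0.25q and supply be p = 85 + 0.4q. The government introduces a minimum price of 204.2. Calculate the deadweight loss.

Competitive equilibrium: 217 − 0.25q = 85 + 0.4q → q* = 203.0769, p* = 166.2308.
At the floor p = 204.2, quantity demanded = (217 − 204.2)/0.25 = 51.2.
Sellers' marginal cost at q' = 51.2: 85 + 0.4·51.2 = 105.48.
Δq = 203.0769 − 51.2 = 151.8769; wedge = 204.2 − 105.48 = 98.72.
DWL = ½ × 151.8769 × 98.72 = 7496.64.

7496.64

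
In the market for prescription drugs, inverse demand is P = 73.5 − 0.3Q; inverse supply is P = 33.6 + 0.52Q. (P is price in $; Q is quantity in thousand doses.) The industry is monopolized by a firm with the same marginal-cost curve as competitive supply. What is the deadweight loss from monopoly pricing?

Competitive equilibrium: 73.5 − 0.3Q = 33.6 + 0.52Q → Q* = 48.6585, P* = 58.9024.
Marginal revenue: MR = 73.5 − 0.6Q. Set MR = MC: 73.5 − 0.6Q = 33.6 + 0.52Q → Q_m = 35.625.
Price P_m = 73.5 − 0.3·35.625 = 62.8125; MC(Q_m) = 33.6 + 0.52·35.625 = 52.125.
Competitive Q* = 48.6585, so ΔQ = 13.0335; wedge = 62.8125 − 52.125 = 10.6875.
The triangle = ½ × 13.0335 × 10.6875 = $69.65 thousand.

$69.65 thousand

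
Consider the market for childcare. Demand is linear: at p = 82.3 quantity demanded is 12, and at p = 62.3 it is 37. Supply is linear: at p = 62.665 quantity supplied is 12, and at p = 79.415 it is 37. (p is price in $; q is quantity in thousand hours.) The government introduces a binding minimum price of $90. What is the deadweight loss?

Demand slope = (62.3 − 82.3)/(37 − 12) = −0.8, so p = 91.9 − 0.8q.
Supply slope = (79.415 − 62.665)/(37 − 12) = 0.67, so p = 54.625 + 0.67q.
Competitive equilibrium: 91.9 − 0.8q = 54.625 + 0.67q → q* = 25.3571, p* = 71.6143.
At the floor p = 90, quantity demanded = (91.9 − 90)/0.8 = 2.375.
Sellers' marginal cost at q' = 2.375: 54.625 + 0.67·2.375 = 56.2163.
Δq = 25.3571 − 2.375 = 22.9821; wedge = 90 − 56.2163 = 33.7837.
DWL = ½ × 22.9821 × 33.7837 = $388.21 thousand.

$388.21 thousand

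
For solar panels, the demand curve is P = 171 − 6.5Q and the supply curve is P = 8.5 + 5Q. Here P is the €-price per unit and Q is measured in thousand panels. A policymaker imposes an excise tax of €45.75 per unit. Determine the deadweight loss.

Competitive equilibrium: 171 − 6.5Q = 8.5 + 5Q → Q* = 14.1304, P* = 79.1522.
With the tax, the buyer price exceeds the seller price by 45.75: (171 − 6.5Q) − (8.5 + 5Q) = 45.75 → Q' = 10.1522.
ΔQ = 14.1304 − 10.1522 = 3.9782; the wedge equals the tax, 45.75.
The triangle = ½ × 3.9782 × 45.75 = €91 thousand.

€91 thousand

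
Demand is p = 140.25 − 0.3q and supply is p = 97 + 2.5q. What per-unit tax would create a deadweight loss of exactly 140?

Competitive equilibrium: 140.25 − 0.3q = 97 + 2.5q → q* = 15.4464, p* = 135.6161.
A tax t gives Δq = t/2.8 and wedge t, so DWL = t²/5.6.
t²/5.6 = 140 → t² = 784 → t = 28.

28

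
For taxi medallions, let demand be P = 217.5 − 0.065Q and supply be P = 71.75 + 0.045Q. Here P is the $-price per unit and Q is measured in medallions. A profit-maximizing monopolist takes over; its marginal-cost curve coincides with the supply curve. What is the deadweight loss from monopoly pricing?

$13321.25

Competitive equilibrium: 217.5 − 0.065Q = 71.75 + 0.045Q → Q* = 1325, P* = 131.375.
Marginal revenue: MR = 217.5 − 0.13Q. Set MR = MC: 217.5 − 0.13Q = 71.75 + 0.045Q → Q_m = 832.8571.
Price P_m = 217.5 − 0.065·832.8571 = 163.3643; MC(Q_m) = 71.75 + 0.045·832.8571 = 109.2286.
Competitive Q* = 1325, so ΔQ = 492.1429; wedge = 163.3643 − 109.2286 = 54.1357.
Deadweight loss = ½ × 492.1429 × 54.1357 = $13321.25.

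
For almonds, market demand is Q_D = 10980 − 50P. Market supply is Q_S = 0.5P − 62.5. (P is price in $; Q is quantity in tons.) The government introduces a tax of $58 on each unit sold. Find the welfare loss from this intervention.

In inverse form: demand P = 219.6 − 0.02Q, supply P = 125 + 2Q.
Competitive equilibrium: 219.6 − 0.02Q = 125 + 2Q → Q* = 46.8317, P* = 218.6634.
With the tax, the buyer price exceeds the seller price by 58: (219.6 − 0.02Q) − (125 + 2Q) = 58 → Q' = 18.1188.
ΔQ = 46.8317 − 18.1188 = 28.7129; the wedge equals the tax, 58.
Welfare loss = ½ × 28.7129 × 58 = $832.67.

$832.67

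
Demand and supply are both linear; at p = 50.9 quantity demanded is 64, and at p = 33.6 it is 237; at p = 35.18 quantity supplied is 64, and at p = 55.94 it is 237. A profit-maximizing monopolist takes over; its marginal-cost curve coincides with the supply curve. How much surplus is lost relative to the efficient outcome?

Demand slope = (33.6 − 50.9)/(237 − 64) = −0.1, so p = 57.3 − 0.1q.
Supply slope = (55.94 − 35.18)/(237 − 64) = 0.12, so p = 27.5 + 0.12q.
Competitive equilibrium: 57.3 − 0.1q = 27.5 + 0.12q → q* = 135.4545, p* = 43.7545.
Marginal revenue: MR = 57.3 − 0.2q. Set MR = MC: 57.3 − 0.2q = 27.5 + 0.12q → q_m = 93.125.
Price p_m = 57.3 − 0.1·93.125 = 47.9875; MC(q_m) = 27.5 + 0.12·93.125 = 38.675.
Competitive q* = 135.4545, so Δq = 42.3295; wedge = 47.9875 − 38.675 = 9.3125.
The triangle = ½ × 42.3295 × 9.3125 = 197.10.

197.10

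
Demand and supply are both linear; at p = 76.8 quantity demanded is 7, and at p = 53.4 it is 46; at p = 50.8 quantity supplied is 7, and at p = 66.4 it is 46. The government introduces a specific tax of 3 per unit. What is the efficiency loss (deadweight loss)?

Demand slope = (53.4 − 76.8)/(46 − 7) = −0.6, so p = 81 − 0.6q.
Supply slope = (66.4 − 50.8)/(46 − 7) = 0.4, so p = 48 + 0.4q.
Competitive equilibrium: 81 − 0.6q = 48 + 0.4q → q* = 33, p* = 61.2.
With the tax, the buyer price exceeds the seller price by 3: (81 − 0.6q) − (48 + 0.4q) = 3 → q' = 30.
Δq = 33 − 30 = 3; the wedge equals the tax, 3.
Deadweight loss = ½ × 3 × 3 = 4.50.

4.50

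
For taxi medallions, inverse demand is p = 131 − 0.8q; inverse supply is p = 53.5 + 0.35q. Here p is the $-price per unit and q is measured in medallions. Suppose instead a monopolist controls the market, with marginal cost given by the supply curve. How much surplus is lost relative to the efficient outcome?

$439.53

Competitive equilibrium: 131 − 0.8q = 53.5 + 0.35q → q* = 67.3913, p* = 77.087.
Marginal revenue: MR = 131 − 1.6q. Set MR = MC: 131 − 1.6q = 53.5 + 0.35q → q_m = 39.7436.
Price p_m = 131 − 0.8·39.7436 = 99.2051; MC(q_m) = 53.5 + 0.35·39.7436 = 67.4103.
Competitive q* = 67.3913, so Δq = 27.6477; wedge = 99.2051 − 67.4103 = 31.7948.
DWL = ½ × 27.6477 × 31.7948 = $439.53.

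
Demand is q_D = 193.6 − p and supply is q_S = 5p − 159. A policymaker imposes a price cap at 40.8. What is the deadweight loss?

In inverse form: demand p = 193.6 − q, supply p = 31.8 + 0.2q.
Competitive equilibrium: 193.6 − q = 31.8 + 0.2q → q* = 134.83333, p* = 58.76667.
At the ceiling p = 40.8, quantity supplied = (40.8 − 31.8)/0.2 = 45.
Willingness to pay at q' = 45: 193.6 − 1·45 = 148.6.
Δq = 134.83333 − 45 = 89.83333; wedge = 148.6 − 40.8 = 107.8.
Deadweight loss = ½ × 89.83333 × 107.8 = 4842.02.

4842.02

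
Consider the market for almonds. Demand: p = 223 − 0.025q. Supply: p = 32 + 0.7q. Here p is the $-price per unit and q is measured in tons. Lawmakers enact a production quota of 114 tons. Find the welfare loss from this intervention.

$8096.36

Competitive equilibrium: 223 − 0.025q = 32 + 0.7q → q* = 263.4483, p* = 216.4138.
At q = 114: demand price = 223 − 0.025·114 = 220.15; supply price = 32 + 0.7·114 = 111.8.
Δq = 263.4483 − 114 = 149.4483; wedge = 220.15 − 111.8 = 108.35.
Deadweight loss = ½ × 149.4483 × 108.35 = $8096.36.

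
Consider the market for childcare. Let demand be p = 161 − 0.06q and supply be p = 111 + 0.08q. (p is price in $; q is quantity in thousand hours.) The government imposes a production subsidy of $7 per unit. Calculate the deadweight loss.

Competitive equilibrium: 161 − 0.06q = 111 + 0.08q → q* = 357.1429, p* = 139.5714.
The subsidy lowers effective supply by 7: p = 104 + 0.08q.
New quantity: 161 − 0.06q = 104 + 0.08q → q' = 407.1429.
Overproduction Δq = 407.1429 − 357.1429 = 50; wedge = subsidy = 7.
Deadweight loss = ½ × 50 × 7 = $175 thousand.

$175 thousand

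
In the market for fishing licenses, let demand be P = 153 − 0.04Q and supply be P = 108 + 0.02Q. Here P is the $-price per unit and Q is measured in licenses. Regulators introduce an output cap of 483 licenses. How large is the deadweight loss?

Competitive equilibrium: 153 − 0.04Q = 108 + 0.02Q → Q* = 750, P* = 123.
At Q = 483: demand price = 153 − 0.04·483 = 133.68; supply price = 108 + 0.02·483 = 117.66.
ΔQ = 750 − 483 = 267; wedge = 133.68 − 117.66 = 16.02.
Deadweight loss = ½ × 267 × 16.02 = $2138.67.

$2138.67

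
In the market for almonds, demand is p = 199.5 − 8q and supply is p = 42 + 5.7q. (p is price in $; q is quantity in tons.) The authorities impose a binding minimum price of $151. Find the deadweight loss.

Competitive equilibrium: 199.5 − 8q = 42 + 5.7q → q* = 11.4964, p* = 107.5292.
At the floor p = 151, quantity demanded = (199.5 − 151)/8 = 6.0625.
Sellers' marginal cost at q' = 6.0625: 42 + 5.7·6.0625 = 76.5563.
Δq = 11.4964 − 6.0625 = 5.4339; wedge = 151 − 76.5563 = 74.4437.
DWL = ½ × 5.4339 × 74.4437 = $202.26.

$202.26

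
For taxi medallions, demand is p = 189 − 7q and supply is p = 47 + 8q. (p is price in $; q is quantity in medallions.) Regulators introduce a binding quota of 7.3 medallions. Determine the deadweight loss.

Competitive equilibrium: 189 − 7q = 47 + 8q → q* = 9.4667, p* = 122.7333.
At q = 7.3: demand price = 189 − 7·7.3 = 137.9; supply price = 47 + 8·7.3 = 105.4.
Δq = 9.4667 − 7.3 = 2.1667; wedge = 137.9 − 105.4 = 32.5.
Deadweight loss = ½ × 2.1667 × 32.5 = $35.21.

$35.21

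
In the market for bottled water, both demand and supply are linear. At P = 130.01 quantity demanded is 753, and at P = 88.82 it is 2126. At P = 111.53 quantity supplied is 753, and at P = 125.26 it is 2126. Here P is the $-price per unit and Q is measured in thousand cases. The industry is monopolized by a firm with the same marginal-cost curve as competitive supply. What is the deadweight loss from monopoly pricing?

Demand slope = (88.82 − 130.01)/(2126 − 753) = −0.03, so P = 152.6 − 0.03Q.
Supply slope = (125.26 − 111.53)/(2126 − 753) = 0.01, so P = 104 + 0.01Q.
Competitive equilibrium: 152.6 − 0.03Q = 104 + 0.01Q → Q* = 1215, P* = 116.15.
Marginal revenue: MR = 152.6 − 0.06Q. Set MR = MC: 152.6 − 0.06Q = 104 + 0.01Q → Q_m = 694.28571.
Price P_m = 152.6 − 0.03·694.28571 = 131.77143; MC(Q_m) = 104 + 0.01·694.28571 = 110.94286.
Competitive Q* = 1215, so ΔQ = 520.71429; wedge = 131.77143 − 110.94286 = 20.82857.
The triangle = ½ × 520.71429 × 20.82857 = $5422.87 thousand.

$5422.87 thousand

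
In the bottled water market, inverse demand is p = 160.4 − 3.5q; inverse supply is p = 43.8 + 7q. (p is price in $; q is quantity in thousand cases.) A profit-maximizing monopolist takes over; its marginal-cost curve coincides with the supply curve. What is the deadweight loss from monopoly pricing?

$40.46 thousand

Competitive equilibrium: 160.4 − 3.5q = 43.8 + 7q → q* = 11.1048, p* = 121.5333.
Marginal revenue: MR = 160.4 − 7q. Set MR = MC: 160.4 − 7q = 43.8 + 7q → q_m = 8.3286.
Price p_m = 160.4 − 3.5·8.3286 = 131.2499; MC(q_m) = 43.8 + 7·8.3286 = 102.1002.
Competitive q* = 11.1048, so Δq = 2.7762; wedge = 131.2499 − 102.1002 = 29.1497.
Deadweight loss = ½ × 2.7762 × 29.1497 = $40.46 thousand.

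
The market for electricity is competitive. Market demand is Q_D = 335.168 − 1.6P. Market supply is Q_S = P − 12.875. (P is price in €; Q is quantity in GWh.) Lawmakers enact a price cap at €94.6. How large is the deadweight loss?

In inverse form: demand P = 209.48 − 0.625Q, supply P = 12.875 + Q.
Competitive equilibrium: 209.48 − 0.625Q = 12.875 + Q → Q* = 120.9877, P* = 133.8627.
At the ceiling P = 94.6, quantity supplied = (94.6 − 12.875)/1 = 81.725.
Willingness to pay at Q' = 81.725: 209.48 − 0.625·81.725 = 158.4019.
ΔQ = 120.9877 − 81.725 = 39.2627; wedge = 158.4019 − 94.6 = 63.8019.
Deadweight loss = ½ × 39.2627 × 63.8019 = €1252.52.

€1252.52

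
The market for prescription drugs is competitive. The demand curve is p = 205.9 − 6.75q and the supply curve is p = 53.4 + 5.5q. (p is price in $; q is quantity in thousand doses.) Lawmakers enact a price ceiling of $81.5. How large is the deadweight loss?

$329.98 thousand

Competitive equilibrium: 205.9 − 6.75q = 53.4 + 5.5q → q* = 12.449, p* = 121.8694.
At the ceiling p = 81.5, quantity supplied = (81.5 − 53.4)/5.5 = 5.1091.
Willingness to pay at q' = 5.1091: 205.9 − 6.75·5.1091 = 171.4136.
Δq = 12.449 − 5.1091 = 7.3399; wedge = 171.4136 − 81.5 = 89.9136.
DWL = ½ × 7.3399 × 89.9136 = $329.98 thousand.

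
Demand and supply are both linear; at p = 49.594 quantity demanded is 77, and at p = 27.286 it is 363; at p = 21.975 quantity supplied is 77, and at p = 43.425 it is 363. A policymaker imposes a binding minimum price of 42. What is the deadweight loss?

Demand slope = (27.286 − 49.594)/(363 − 77) = −0.078, so p = 55.6 − 0.078q.
Supply slope = (43.425 − 21.975)/(363 − 77) = 0.075, so p = 16.2 + 0.075q.
Competitive equilibrium: 55.6 − 0.078q = 16.2 + 0.075q → q* = 257.5163, p* = 35.5137.
At the floor p = 42, quantity demanded = (55.6 − 42)/0.078 = 174.359.
Sellers' marginal cost at q' = 174.359: 16.2 + 0.075·174.359 = 29.2769.
Δq = 257.5163 − 174.359 = 83.1573; wedge = 42 − 29.2769 = 12.7231.
DWL = ½ × 83.1573 × 12.7231 = 529.01.

529.01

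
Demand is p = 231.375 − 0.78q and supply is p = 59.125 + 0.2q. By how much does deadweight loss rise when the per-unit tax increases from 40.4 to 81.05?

Competitive equilibrium: 231.375 − 0.78q = 59.125 + 0.2q → q* = 175.7653, p* = 94.2781.
For a per-unit tax t: Δq = t/0.98, so DWL = ½·t·(t/0.98) = t²/1.96.
At t = 40.4: DWL = 832.735. At t = 81.05: DWL = 3351.583.
Increase = 3351.583 − 832.735 = 2518.85.

2518.85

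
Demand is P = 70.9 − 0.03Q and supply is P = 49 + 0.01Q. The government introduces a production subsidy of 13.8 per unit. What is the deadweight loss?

2380.50

Competitive equilibrium: 70.9 − 0.03Q = 49 + 0.01Q → Q* = 547.5, P* = 54.475.
The subsidy lowers effective supply by 13.8: P = 35.2 + 0.01Q.
New quantity: 70.9 − 0.03Q = 35.2 + 0.01Q → Q' = 892.5.
Overproduction ΔQ = 892.5 − 547.5 = 345; wedge = subsidy = 13.8.
DWL = ½ × 345 × 13.8 = 2380.50.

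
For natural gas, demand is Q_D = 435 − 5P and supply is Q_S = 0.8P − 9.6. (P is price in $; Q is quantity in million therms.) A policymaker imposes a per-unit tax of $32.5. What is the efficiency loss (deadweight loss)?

In inverse form: demand P = 87 − 0.2Q, supply P = 12 + 1.25Q.
Competitive equilibrium: 87 − 0.2Q = 12 + 1.25Q → Q* = 51.7241, P* = 76.6552.
With the tax, the buyer price exceeds the seller price by 32.5: (87 − 0.2Q) − (12 + 1.25Q) = 32.5 → Q' = 29.3103.
ΔQ = 51.7241 − 29.3103 = 22.4138; the wedge equals the tax, 32.5.
DWL = ½ × 22.4138 × 32.5 = $364.22 million.

$364.22 million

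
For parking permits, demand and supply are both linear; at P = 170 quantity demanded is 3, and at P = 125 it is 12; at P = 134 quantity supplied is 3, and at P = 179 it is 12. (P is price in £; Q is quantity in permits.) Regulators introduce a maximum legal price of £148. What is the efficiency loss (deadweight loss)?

£3.20

Demand slope = (125 − 170)/(12 − 3) = −5, so P = 185 − 5Q.
Supply slope = (179 − 134)/(12 − 3) = 5, so P = 119 + 5Q.
Competitive equilibrium: 185 − 5Q = 119 + 5Q → Q* = 6.6, P* = 152.
At the ceiling P = 148, quantity supplied = (148 − 119)/5 = 5.8.
Willingness to pay at Q' = 5.8: 185 − 5·5.8 = 156.
ΔQ = 6.6 − 5.8 = 0.8; wedge = 156 − 148 = 8.
Welfare loss = ½ × 0.8 × 8 = £3.20.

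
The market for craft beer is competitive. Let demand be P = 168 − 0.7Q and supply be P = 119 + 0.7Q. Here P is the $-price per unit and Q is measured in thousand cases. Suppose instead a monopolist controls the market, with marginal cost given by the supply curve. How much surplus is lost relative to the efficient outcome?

Competitive equilibrium: 168 − 0.7Q = 119 + 0.7Q → Q* = 35, P* = 143.5.
Marginal revenue: MR = 168 − 1.4Q. Set MR = MC: 168 − 1.4Q = 119 + 0.7Q → Q_m = 23.3333.
Price P_m = 168 − 0.7·23.3333 = 151.6667; MC(Q_m) = 119 + 0.7·23.3333 = 135.3333.
Competitive Q* = 35, so ΔQ = 11.6667; wedge = 151.6667 − 135.3333 = 16.3334.
Welfare loss = ½ × 11.6667 × 16.3334 = $95.28 thousand.

$95.28 thousand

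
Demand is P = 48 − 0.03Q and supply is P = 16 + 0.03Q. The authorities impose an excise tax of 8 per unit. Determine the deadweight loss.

533.33

Competitive equilibrium: 48 − 0.03Q = 16 + 0.03Q → Q* = 533.3333, P* = 32.
With the tax, the buyer price exceeds the seller price by 8: (48 − 0.03Q) − (16 + 0.03Q) = 8 → Q' = 400.
ΔQ = 533.3333 − 400 = 133.3333; the wedge equals the tax, 8.
The triangle = ½ × 133.3333 × 8 = 533.33.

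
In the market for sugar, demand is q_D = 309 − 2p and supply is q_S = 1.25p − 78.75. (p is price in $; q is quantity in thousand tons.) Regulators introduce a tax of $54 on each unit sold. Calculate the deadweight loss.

In inverse form: demand p = 154.5 − 0.5q, supply p = 63 + 0.8q.
Competitive equilibrium: 154.5 − 0.5q = 63 + 0.8q → q* = 70.3846, p* = 119.3077.
With the tax, the buyer price exceeds the seller price by 54: (154.5 − 0.5q) − (63 + 0.8q) = 54 → q' = 28.8462.
Δq = 70.3846 − 28.8462 = 41.5384; the wedge equals the tax, 54.
Welfare loss = ½ × 41.5384 × 54 = $1121.54 thousand.

$1121.54 thousand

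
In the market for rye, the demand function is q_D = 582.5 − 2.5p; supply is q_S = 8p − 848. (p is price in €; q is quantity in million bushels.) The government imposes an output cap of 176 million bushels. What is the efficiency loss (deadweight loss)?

In inverse form: demand p = 233 − 0.4q, supply p = 106 + 0.125q.
Competitive equilibrium: 233 − 0.4q = 106 + 0.125q → q* = 241.9048, p* = 136.2381.
At q = 176: demand price = 233 − 0.4·176 = 162.6; supply price = 106 + 0.125·176 = 128.
Δq = 241.9048 − 176 = 65.9048; wedge = 162.6 − 128 = 34.6.
Welfare loss = ½ × 65.9048 × 34.6 = €1140.15 million.

€1140.15 million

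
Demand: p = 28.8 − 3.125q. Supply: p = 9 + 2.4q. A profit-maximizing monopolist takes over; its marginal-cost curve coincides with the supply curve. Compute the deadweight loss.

Competitive equilibrium: 28.8 − 3.125q = 9 + 2.4q → q* = 3.5837, p* = 17.6009.
Marginal revenue: MR = 28.8 − 6.25q. Set MR = MC: 28.8 − 6.25q = 9 + 2.4q → q_m = 2.289.
Price p_m = 28.8 − 3.125·2.289 = 21.6469; MC(q_m) = 9 + 2.4·2.289 = 14.4936.
Competitive q* = 3.5837, so Δq = 1.2947; wedge = 21.6469 − 14.4936 = 7.1533.
Welfare loss = ½ × 1.2947 × 7.1533 = 4.63.

4.63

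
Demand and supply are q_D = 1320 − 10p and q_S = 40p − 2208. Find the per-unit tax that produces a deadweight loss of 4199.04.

32.4

In inverse form: demand p = 132 − 0.1q, supply p = 55.2 + 0.025q.
Competitive equilibrium: 132 − 0.1q = 55.2 + 0.025q → q* = 614.4, p* = 70.56.
A tax t gives Δq = t/0.125 and wedge t, so DWL = t²/0.25.
t²/0.25 = 4199.04 → t² = 1049.76 → t = 32.4.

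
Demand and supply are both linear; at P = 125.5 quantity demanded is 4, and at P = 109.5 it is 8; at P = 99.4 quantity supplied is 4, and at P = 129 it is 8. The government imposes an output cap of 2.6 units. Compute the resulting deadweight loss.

Demand slope = (109.5 − 125.5)/(8 − 4) = −4, so P = 141.5 − 4Q.
Supply slope = (129 − 99.4)/(8 − 4) = 7.4, so P = 69.8 + 7.4Q.
Competitive equilibrium: 141.5 − 4Q = 69.8 + 7.4Q → Q* = 6.2895, P* = 116.3421.
At Q = 2.6: demand price = 141.5 − 4·2.6 = 131.1; supply price = 69.8 + 7.4·2.6 = 89.04.
ΔQ = 6.2895 − 2.6 = 3.6895; wedge = 131.1 − 89.04 = 42.06.
DWL = ½ × 3.6895 × 42.06 = 77.59.

77.59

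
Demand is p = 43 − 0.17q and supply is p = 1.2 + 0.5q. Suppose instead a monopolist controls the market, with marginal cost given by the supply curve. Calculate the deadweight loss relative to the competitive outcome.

Competitive equilibrium: 43 − 0.17q = 1.2 + 0.5q → q* = 62.3881, p* = 32.394.
Marginal revenue: MR = 43 − 0.34q. Set MR = MC: 43 − 0.34q = 1.2 + 0.5q → q_m = 49.7619.
Price p_m = 43 − 0.17·49.7619 = 34.5405; MC(q_m) = 1.2 + 0.5·49.7619 = 26.081.
Competitive q* = 62.3881, so Δq = 12.6262; wedge = 34.5405 − 26.081 = 8.4595.
Deadweight loss = ½ × 12.6262 × 8.4595 = 53.41.

53.41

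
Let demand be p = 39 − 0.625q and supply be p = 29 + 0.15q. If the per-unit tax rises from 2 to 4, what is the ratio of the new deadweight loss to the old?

Competitive equilibrium: 39 − 0.625q = 29 + 0.15q → q* = 12.9032, p* = 30.9355.
For a per-unit tax t: Δq = t/0.775, so DWL = ½·t·(t/0.775) = t²/1.55.
At t = 2: DWL = 2.581. At t = 4: DWL = 10.323.
Ratio = (4/2)² = 4.

4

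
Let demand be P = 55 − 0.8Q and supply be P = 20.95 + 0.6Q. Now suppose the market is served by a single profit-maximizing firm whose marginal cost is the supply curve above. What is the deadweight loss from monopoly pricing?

54.75

Competitive equilibrium: 55 − 0.8Q = 20.95 + 0.6Q → Q* = 24.3214, P* = 35.5429.
Marginal revenue: MR = 55 − 1.6Q. Set MR = MC: 55 − 1.6Q = 20.95 + 0.6Q → Q_m = 15.4773.
Price P_m = 55 − 0.8·15.4773 = 42.6182; MC(Q_m) = 20.95 + 0.6·15.4773 = 30.2364.
Competitive Q* = 24.3214, so ΔQ = 8.8441; wedge = 42.6182 − 30.2364 = 12.3818.
The triangle = ½ × 8.8441 × 12.3818 = 54.75.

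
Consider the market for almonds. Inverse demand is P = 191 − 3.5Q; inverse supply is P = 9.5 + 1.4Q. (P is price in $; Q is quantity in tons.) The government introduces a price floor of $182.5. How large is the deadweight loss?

Competitive equilibrium: 191 − 3.5Q = 9.5 + 1.4Q → Q* = 37.04082, P* = 61.35714.
At the floor P = 182.5, quantity demanded = (191 − 182.5)/3.5 = 2.42857.
Sellers' marginal cost at Q' = 2.42857: 9.5 + 1.4·2.42857 = 12.9.
ΔQ = 37.04082 − 2.42857 = 34.61225; wedge = 182.5 − 12.9 = 169.6.
The triangle = ½ × 34.61225 × 169.6 = $2935.12.

$2935.12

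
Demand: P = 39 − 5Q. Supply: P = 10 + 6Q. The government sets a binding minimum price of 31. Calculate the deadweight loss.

Competitive equilibrium: 39 − 5Q = 10 + 6Q → Q* = 2.6364, P* = 25.8182.
At the floor P = 31, quantity demanded = (39 − 31)/5 = 1.6.
Sellers' marginal cost at Q' = 1.6: 10 + 6·1.6 = 19.6.
ΔQ = 2.6364 − 1.6 = 1.0364; wedge = 31 − 19.6 = 11.4.
Deadweight loss = ½ × 1.0364 × 11.4 = 5.91.

5.91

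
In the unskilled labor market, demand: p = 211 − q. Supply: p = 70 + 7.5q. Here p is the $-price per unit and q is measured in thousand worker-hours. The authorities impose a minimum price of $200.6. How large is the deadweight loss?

$162.75 thousand

Competitive equilibrium: 211 − q = 70 + 7.5q → q* = 16.5882, p* = 194.4118.
At the floor p = 200.6, quantity demanded = (211 − 200.6)/1 = 10.4.
Sellers' marginal cost at q' = 10.4: 70 + 7.5·10.4 = 148.
Δq = 16.5882 − 10.4 = 6.1882; wedge = 200.6 − 148 = 52.6.
The triangle = ½ × 6.1882 × 52.6 = $162.75 thousand.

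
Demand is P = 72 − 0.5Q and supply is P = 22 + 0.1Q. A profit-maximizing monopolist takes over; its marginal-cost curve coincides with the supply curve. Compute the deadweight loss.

430.44

Competitive equilibrium: 72 − 0.5Q = 22 + 0.1Q → Q* = 83.3333, P* = 30.3333.
Marginal revenue: MR = 72 − Q. Set MR = MC: 72 − Q = 22 + 0.1Q → Q_m = 45.4545.
Price P_m = 72 − 0.5·45.4545 = 49.2728; MC(Q_m) = 22 + 0.1·45.4545 = 26.5455.
Competitive Q* = 83.3333, so ΔQ = 37.8788; wedge = 49.2728 − 26.5455 = 22.7273.
DWL = ½ × 37.8788 × 22.7273 = 430.44.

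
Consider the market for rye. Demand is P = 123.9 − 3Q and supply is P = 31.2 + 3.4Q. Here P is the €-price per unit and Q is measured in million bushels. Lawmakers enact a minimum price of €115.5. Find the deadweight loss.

€436.88 million

Competitive equilibrium: 123.9 − 3Q = 31.2 + 3.4Q → Q* = 14.4844, P* = 80.4469.
At the floor P = 115.5, quantity demanded = (123.9 − 115.5)/3 = 2.8.
Sellers' marginal cost at Q' = 2.8: 31.2 + 3.4·2.8 = 40.72.
ΔQ = 14.4844 − 2.8 = 11.6844; wedge = 115.5 − 40.72 = 74.78.
The triangle = ½ × 11.6844 × 74.78 = €436.88 million.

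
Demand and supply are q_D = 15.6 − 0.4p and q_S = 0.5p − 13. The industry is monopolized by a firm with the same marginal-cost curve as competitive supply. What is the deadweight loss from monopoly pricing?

2.40

In inverse form: demand p = 39 − 2.5q, supply p = 26 + 2q.
Competitive equilibrium: 39 − 2.5q = 26 + 2q → q* = 2.8889, p* = 31.7778.
Marginal revenue: MR = 39 − 5q. Set MR = MC: 39 − 5q = 26 + 2q → q_m = 1.8571.
Price p_m = 39 − 2.5·1.8571 = 34.3573; MC(q_m) = 26 + 2·1.8571 = 29.7142.
Competitive q* = 2.8889, so Δq = 1.0318; wedge = 34.3573 − 29.7142 = 4.6431.
Welfare loss = ½ × 1.0318 × 4.6431 = 2.40.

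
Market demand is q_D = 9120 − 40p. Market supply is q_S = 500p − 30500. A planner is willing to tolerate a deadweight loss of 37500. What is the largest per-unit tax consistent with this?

45

In inverse form: demand p = 228 − 0.025q, supply p = 61 + 0.002q.
Competitive equilibrium: 228 − 0.025q = 61 + 0.002q → q* = 6185.1852, p* = 73.3704.
A tax t gives Δq = t/0.027 and wedge t, so DWL = t²/0.054.
t²/0.054 = 37500 → t² = 2025 → t = 45.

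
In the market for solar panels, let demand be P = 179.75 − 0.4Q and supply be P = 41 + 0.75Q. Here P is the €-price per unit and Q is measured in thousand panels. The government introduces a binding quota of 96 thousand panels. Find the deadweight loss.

€349.44 thousand

Competitive equilibrium: 179.75 − 0.4Q = 41 + 0.75Q → Q* = 120.6522, P* = 131.4891.
At Q = 96: demand price = 179.75 − 0.4·96 = 141.35; supply price = 41 + 0.75·96 = 113.
ΔQ = 120.6522 − 96 = 24.6522; wedge = 141.35 − 113 = 28.35.
Deadweight loss = ½ × 24.6522 × 28.35 = €349.44 thousand.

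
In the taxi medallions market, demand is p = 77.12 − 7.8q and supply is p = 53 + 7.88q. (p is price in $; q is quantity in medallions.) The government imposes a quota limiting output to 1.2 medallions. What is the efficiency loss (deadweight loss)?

Competitive equilibrium: 77.12 − 7.8q = 53 + 7.88q → q* = 1.5383, p* = 65.1215.
At q = 1.2: demand price = 77.12 − 7.8·1.2 = 67.76; supply price = 53 + 7.88·1.2 = 62.456.
Δq = 1.5383 − 1.2 = 0.3383; wedge = 67.76 − 62.456 = 5.304.
The triangle = ½ × 0.3383 × 5.304 = $0.90.

$0.90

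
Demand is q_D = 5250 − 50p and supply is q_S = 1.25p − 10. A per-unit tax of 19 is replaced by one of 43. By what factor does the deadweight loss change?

5.122

In inverse form: demand p = 105 − 0.02q, supply p = 8 + 0.8q.
Competitive equilibrium: 105 − 0.02q = 8 + 0.8q → q* = 118.2927, p* = 102.6341.
For a per-unit tax t: Δq = t/0.82, so DWL = ½·t·(t/0.82) = t²/1.64.
At t = 19: DWL = 220.122. At t = 43: DWL = 1127.439.
Ratio = (43/19)² = 5.122.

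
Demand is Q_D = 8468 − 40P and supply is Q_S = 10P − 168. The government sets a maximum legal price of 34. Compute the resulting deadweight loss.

In inverse form: demand P = 211.7 − 0.025Q, supply P = 16.8 + 0.1Q.
Competitive equilibrium: 211.7 − 0.025Q = 16.8 + 0.1Q → Q* = 1559.2, P* = 172.72.
At the ceiling P = 34, quantity supplied = (34 − 16.8)/0.1 = 172.
Willingness to pay at Q' = 172: 211.7 − 0.025·172 = 207.4.
ΔQ = 1559.2 − 172 = 1387.2; wedge = 207.4 − 34 = 173.4.
The triangle = ½ × 1387.2 × 173.4 = 120270.24.

120270.24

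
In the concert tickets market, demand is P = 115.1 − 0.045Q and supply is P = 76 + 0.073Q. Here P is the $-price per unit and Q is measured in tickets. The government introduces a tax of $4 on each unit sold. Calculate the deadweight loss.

Competitive equilibrium: 115.1 − 0.045Q = 76 + 0.073Q → Q* = 331.3559, P* = 100.189.
With the tax, the buyer price exceeds the seller price by 4: (115.1 − 0.045Q) − (76 + 0.073Q) = 4 → Q' = 297.4576.
ΔQ = 331.3559 − 297.4576 = 33.8983; the wedge equals the tax, 4.
The triangle = ½ × 33.8983 × 4 = $67.80.

$67.80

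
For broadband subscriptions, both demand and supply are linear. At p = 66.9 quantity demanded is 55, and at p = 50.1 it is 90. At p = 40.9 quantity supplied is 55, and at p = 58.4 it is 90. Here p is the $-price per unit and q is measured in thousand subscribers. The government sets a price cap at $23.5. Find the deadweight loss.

Demand slope = (50.1 − 66.9)/(90 − 55) = −0.48, so p = 93.3 − 0.48q.
Supply slope = (58.4 − 40.9)/(90 − 55) = 0.5, so p = 13.4 + 0.5q.
Competitive equilibrium: 93.3 − 0.48q = 13.4 + 0.5q → q* = 81.5306, p* = 54.1653.
At the ceiling p = 23.5, quantity supplied = (23.5 − 13.4)/0.5 = 20.2.
Willingness to pay at q' = 20.2: 93.3 − 0.48·20.2 = 83.604.
Δq = 81.5306 − 20.2 = 61.3306; wedge = 83.604 − 23.5 = 60.104.
DWL = ½ × 61.3306 × 60.104 = $1843.11 thousand.

$1843.11 thousand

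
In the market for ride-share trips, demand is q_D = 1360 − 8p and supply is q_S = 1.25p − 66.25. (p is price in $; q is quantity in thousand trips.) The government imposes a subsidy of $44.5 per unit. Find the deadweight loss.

$1070.41 thousand

In inverse form: demand p = 170 − 0.125q, supply p = 53 + 0.8q.
Competitive equilibrium: 170 − 0.125q = 53 + 0.8q → q* = 126.4865, p* = 154.1892.
The subsidy lowers effective supply by 44.5: p = 8.5 + 0.8q.
New quantity: 170 − 0.125q = 8.5 + 0.8q → q' = 174.5946.
Overproduction Δq = 174.5946 − 126.4865 = 48.1081; wedge = subsidy = 44.5.
DWL = ½ × 48.1081 × 44.5 = $1070.41 thousand.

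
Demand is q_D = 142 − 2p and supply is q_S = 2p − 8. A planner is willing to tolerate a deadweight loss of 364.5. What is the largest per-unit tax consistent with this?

27

In inverse form: demand p = 71 − 0.5q, supply p = 4 + 0.5q.
Competitive equilibrium: 71 − 0.5q = 4 + 0.5q → q* = 67, p* = 37.5.
A tax t gives Δq = t/1 and wedge t, so DWL = t²/2.
t²/2 = 364.5 → t² = 729 → t = 27.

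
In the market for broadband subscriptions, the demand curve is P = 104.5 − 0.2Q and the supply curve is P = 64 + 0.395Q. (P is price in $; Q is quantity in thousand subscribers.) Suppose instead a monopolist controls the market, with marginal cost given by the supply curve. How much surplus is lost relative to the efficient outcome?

$87.23 thousand

Competitive equilibrium: 104.5 − 0.2Q = 64 + 0.395Q → Q* = 68.0672, P* = 90.8866.
Marginal revenue: MR = 104.5 − 0.4Q. Set MR = MC: 104.5 − 0.4Q = 64 + 0.395Q → Q_m = 50.9434.
Price P_m = 104.5 − 0.2·50.9434 = 94.3113; MC(Q_m) = 64 + 0.395·50.9434 = 84.1226.
Competitive Q* = 68.0672, so ΔQ = 17.1238; wedge = 94.3113 − 84.1226 = 10.1887.
Welfare loss = ½ × 17.1238 × 10.1887 = $87.23 thousand.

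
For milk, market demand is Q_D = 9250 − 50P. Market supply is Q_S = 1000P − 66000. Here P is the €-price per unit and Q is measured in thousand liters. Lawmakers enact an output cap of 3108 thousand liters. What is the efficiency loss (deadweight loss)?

In inverse form: demand P = 185 − 0.02Q, supply P = 66 + 0.001Q.
Competitive equilibrium: 185 − 0.02Q = 66 + 0.001Q → Q* = 5666.6667, P* = 71.6667.
At Q = 3108: demand price = 185 − 0.02·3108 = 122.84; supply price = 66 + 0.001·3108 = 69.108.
ΔQ = 5666.6667 − 3108 = 2558.6667; wedge = 122.84 − 69.108 = 53.732.
The triangle = ½ × 2558.6667 × 53.732 = €68741.14 thousand.

€68741.14 thousand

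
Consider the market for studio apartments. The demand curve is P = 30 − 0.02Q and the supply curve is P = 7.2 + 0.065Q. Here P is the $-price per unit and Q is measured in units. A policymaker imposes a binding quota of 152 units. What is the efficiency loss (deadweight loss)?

Competitive equilibrium: 30 − 0.02Q = 7.2 + 0.065Q → Q* = 268.2353, P* = 24.6353.
At Q = 152: demand price = 30 − 0.02·152 = 26.96; supply price = 7.2 + 0.065·152 = 17.08.
ΔQ = 268.2353 − 152 = 116.2353; wedge = 26.96 − 17.08 = 9.88.
DWL = ½ × 116.2353 × 9.88 = $574.20.

$574.20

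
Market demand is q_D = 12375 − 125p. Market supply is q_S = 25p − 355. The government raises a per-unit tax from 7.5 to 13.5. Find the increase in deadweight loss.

In inverse form: demand p = 99 − 0.008q, supply p = 14.2 + 0.04q.
Competitive equilibrium: 99 − 0.008q = 14.2 + 0.04q → q* = 1766.6667, p* = 84.8667.
For a per-unit tax t: Δq = t/0.048, so DWL = ½·t·(t/0.048) = t²/0.096.
At t = 7.5: DWL = 585.938. At t = 13.5: DWL = 1898.438.
Increase = 1898.438 − 585.938 = 1312.50.

1312.50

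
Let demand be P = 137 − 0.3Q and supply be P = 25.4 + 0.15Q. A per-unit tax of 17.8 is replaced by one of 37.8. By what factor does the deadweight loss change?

4.510

Competitive equilibrium: 137 − 0.3Q = 25.4 + 0.15Q → Q* = 248, P* = 62.6.
For a per-unit tax t: ΔQ = t/0.45, so DWL = ½·t·(t/0.45) = t²/0.9.
At t = 17.8: DWL = 352.044. At t = 37.8: DWL = 1587.6.
Ratio = (37.8/17.8)² = 4.510.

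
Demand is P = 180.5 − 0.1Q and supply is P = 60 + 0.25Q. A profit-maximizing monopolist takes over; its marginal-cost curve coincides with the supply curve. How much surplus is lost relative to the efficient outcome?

Competitive equilibrium: 180.5 − 0.1Q = 60 + 0.25Q → Q* = 344.28571, P* = 146.07143.
Marginal revenue: MR = 180.5 − 0.2Q. Set MR = MC: 180.5 − 0.2Q = 60 + 0.25Q → Q_m = 267.77778.
Price P_m = 180.5 − 0.1·267.77778 = 153.72222; MC(Q_m) = 60 + 0.25·267.77778 = 126.94445.
Competitive Q* = 344.28571, so ΔQ = 76.50793; wedge = 153.72222 − 126.94445 = 26.77777.
Deadweight loss = ½ × 76.50793 × 26.77777 = 1024.36.

1024.36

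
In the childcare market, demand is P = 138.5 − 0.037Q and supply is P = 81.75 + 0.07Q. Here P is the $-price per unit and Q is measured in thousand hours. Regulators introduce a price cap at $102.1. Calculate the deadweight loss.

Competitive equilibrium: 138.5 − 0.037Q = 81.75 + 0.07Q → Q* = 530.37383, P* = 118.87617.
At the ceiling P = 102.1, quantity supplied = (102.1 − 81.75)/0.07 = 290.71429.
Willingness to pay at Q' = 290.71429: 138.5 − 0.037·290.71429 = 127.74357.
ΔQ = 530.37383 − 290.71429 = 239.65954; wedge = 127.74357 − 102.1 = 25.64357.
DWL = ½ × 239.65954 × 25.64357 = $3072.86 thousand.

$3072.86 thousand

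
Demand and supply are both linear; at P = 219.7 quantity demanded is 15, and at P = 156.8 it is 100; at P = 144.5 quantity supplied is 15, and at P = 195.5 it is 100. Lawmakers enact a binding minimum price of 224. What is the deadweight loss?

Demand slope = (156.8 − 219.7)/(100 − 15) = −0.74, so P = 230.8 − 0.74Q.
Supply slope = (195.5 − 144.5)/(100 − 15) = 0.6, so P = 135.5 + 0.6Q.
Competitive equilibrium: 230.8 − 0.74Q = 135.5 + 0.6Q → Q* = 71.1194, P* = 178.1716.
At the floor P = 224, quantity demanded = (230.8 − 224)/0.74 = 9.1892.
Sellers' marginal cost at Q' = 9.1892: 135.5 + 0.6·9.1892 = 141.0135.
ΔQ = 71.1194 − 9.1892 = 61.9302; wedge = 224 − 141.0135 = 82.9865.
Deadweight loss = ½ × 61.9302 × 82.9865 = 2569.69.

2569.69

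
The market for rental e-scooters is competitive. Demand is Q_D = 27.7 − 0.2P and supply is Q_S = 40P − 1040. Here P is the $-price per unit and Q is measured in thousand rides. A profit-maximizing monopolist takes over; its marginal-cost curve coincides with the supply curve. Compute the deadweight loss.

$313.26 thousand

In inverse form: demand P = 138.5 − 5Q, supply P = 26 + 0.025Q.
Competitive equilibrium: 138.5 − 5Q = 26 + 0.025Q → Q* = 22.38806, P* = 26.5597.
Marginal revenue: MR = 138.5 − 10Q. Set MR = MC: 138.5 − 10Q = 26 + 0.025Q → Q_m = 11.22195.
Price P_m = 138.5 − 5·11.22195 = 82.39025; MC(Q_m) = 26 + 0.025·11.22195 = 26.28055.
Competitive Q* = 22.38806, so ΔQ = 11.16611; wedge = 82.39025 − 26.28055 = 56.1097.
The triangle = ½ × 11.16611 × 56.1097 = $313.26 thousand.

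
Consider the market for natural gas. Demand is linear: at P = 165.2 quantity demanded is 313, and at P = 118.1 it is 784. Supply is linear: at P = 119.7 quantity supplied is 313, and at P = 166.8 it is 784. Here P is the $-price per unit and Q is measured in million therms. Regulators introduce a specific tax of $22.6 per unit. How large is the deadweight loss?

Demand slope = (118.1 − 165.2)/(784 − 313) = −0.1, so P = 196.5 − 0.1Q.
Supply slope = (166.8 − 119.7)/(784 − 313) = 0.1, so P = 88.4 + 0.1Q.
Competitive equilibrium: 196.5 − 0.1Q = 88.4 + 0.1Q → Q* = 540.5, P* = 142.45.
With the tax, the buyer price exceeds the seller price by 22.6: (196.5 − 0.1Q) − (88.4 + 0.1Q) = 22.6 → Q' = 427.5.
ΔQ = 540.5 − 427.5 = 113; the wedge equals the tax, 22.6.
The triangle = ½ × 113 × 22.6 = $1276.90 million.

$1276.90 million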